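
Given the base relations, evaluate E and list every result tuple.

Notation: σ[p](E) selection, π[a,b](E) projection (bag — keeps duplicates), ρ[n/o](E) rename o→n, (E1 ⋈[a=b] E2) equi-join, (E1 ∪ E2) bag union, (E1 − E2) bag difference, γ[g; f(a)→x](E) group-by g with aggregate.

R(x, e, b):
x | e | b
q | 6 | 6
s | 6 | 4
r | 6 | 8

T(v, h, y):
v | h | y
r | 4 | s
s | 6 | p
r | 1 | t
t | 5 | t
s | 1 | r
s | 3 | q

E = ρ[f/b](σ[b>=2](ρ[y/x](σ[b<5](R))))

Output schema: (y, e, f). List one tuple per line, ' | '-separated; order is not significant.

Row counts bottom-up:
  R → 3
  σ[b<5](R) → 1
  ρ[y/x](σ[b<5](R)) → 1
  σ[b>=2](ρ[y/x](σ[b<5](R))) → 1
  ρ[f/b](σ[b>=2](ρ[y/x](σ[b<5](R)))) → 1

== RESULT ==
y | e | f
s | 6 | 4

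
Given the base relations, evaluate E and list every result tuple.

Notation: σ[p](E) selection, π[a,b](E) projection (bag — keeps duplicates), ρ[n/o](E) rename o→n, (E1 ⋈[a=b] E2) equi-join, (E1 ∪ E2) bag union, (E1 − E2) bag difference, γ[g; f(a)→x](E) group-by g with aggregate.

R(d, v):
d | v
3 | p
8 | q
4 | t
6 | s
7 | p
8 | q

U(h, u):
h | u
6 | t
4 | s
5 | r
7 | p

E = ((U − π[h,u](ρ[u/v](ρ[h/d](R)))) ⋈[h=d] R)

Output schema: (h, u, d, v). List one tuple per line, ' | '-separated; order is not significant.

Subexpression sizes:
  U → 4
  R → 6
  ρ[h/d](R) → 6
  ρ[u/v](ρ[h/d](R)) → 6
  π[h,u](ρ[u/v](ρ[h/d](R))) → 6
  (U − π[h,u](ρ[u/v](ρ[h/d](R)))) → 3
  R → 6
  ((U − π[h,u](ρ[u/v](ρ[h/d](R)))) ⋈[h=d] R) → 2

== RESULT ==
h | u | d | v
4 | s | 4 | t
6 | t | 6 | s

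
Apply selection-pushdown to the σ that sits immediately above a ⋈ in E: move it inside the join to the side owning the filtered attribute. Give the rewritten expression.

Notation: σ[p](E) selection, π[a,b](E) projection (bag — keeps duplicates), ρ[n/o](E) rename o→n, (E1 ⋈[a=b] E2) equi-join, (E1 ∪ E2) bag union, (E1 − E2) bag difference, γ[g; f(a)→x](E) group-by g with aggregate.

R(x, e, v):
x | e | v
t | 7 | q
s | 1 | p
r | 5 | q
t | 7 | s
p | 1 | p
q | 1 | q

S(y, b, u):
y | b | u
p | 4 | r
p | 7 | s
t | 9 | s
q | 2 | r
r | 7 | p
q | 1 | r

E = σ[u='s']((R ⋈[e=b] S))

σ filters on u, owned by the right side.
E' = (R ⋈[e=b] σ[u='s'](S))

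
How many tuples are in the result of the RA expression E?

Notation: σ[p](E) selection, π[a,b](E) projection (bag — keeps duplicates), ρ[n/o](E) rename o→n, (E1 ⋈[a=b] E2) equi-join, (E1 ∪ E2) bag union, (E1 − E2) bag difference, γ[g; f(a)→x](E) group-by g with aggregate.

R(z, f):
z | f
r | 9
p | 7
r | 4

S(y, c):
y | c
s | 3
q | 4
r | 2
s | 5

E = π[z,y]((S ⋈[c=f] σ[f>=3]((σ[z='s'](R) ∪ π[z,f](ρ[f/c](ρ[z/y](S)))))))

Per-node cardinality:
  S → 4
  R → 3
  σ[z='s'](R) → 0
  S → 4
  ρ[z/y](S) → 4
  ρ[f/c](ρ[z/y](S)) → 4
  π[z,f](ρ[f/c](ρ[z/y](S))) → 4
  (σ[z='s'](R) ∪ π[z,f](ρ[f/c](ρ[z/y](S)))) → 4
  σ[f>=3]((σ[z='s'](R) ∪ π[z,f](ρ[f/c](ρ[z/y](S))))) → 3
  (S ⋈[c=f] σ[f>=3]((σ[z='s'](R) ∪ π[z,f](ρ[f/c](ρ[z/y](S)))))) → 3
  π[z,y]((S ⋈[c=f] σ[f>=3]((σ[z='s'](R) ∪ π[z,f](ρ[f/c](ρ[z/y](S))))))) → 3

|E| = 3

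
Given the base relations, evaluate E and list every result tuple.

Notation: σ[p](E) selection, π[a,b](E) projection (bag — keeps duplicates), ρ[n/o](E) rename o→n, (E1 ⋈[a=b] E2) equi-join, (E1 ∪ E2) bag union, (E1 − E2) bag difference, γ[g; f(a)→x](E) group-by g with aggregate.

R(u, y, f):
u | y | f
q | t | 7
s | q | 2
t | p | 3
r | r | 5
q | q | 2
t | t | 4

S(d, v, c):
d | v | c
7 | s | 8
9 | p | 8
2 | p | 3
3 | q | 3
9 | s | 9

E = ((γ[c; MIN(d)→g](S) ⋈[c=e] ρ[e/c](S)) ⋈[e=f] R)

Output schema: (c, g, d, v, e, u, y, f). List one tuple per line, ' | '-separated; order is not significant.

Row counts bottom-up:
  S → 5
  γ[c; MIN(d)→g](S) → 3
  S → 5
  ρ[e/c](S) → 5
  (γ[c; MIN(d)→g](S) ⋈[c=e] ρ[e/c](S)) → 5
  R → 6
  ((γ[c; MIN(d)→g](S) ⋈[c=e] ρ[e/c](S)) ⋈[e=f] R) → 2

== RESULT ==
c | g | d | v | e | u | y | f
3 | 2 | 2 | p | 3 | t | p | 3
3 | 2 | 3 | q | 3 | t | p | 3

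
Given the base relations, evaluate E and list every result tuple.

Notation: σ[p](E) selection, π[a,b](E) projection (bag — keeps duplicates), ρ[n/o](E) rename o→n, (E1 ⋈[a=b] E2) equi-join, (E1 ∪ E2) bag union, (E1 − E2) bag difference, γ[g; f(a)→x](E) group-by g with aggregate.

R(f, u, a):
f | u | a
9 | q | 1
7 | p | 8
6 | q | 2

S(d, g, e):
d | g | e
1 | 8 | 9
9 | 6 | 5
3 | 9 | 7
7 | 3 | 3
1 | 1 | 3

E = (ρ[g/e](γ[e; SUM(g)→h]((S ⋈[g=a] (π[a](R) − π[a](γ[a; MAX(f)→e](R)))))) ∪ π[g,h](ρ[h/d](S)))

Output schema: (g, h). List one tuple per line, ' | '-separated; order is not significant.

Stepwise |·|:
  S → 5
  R → 3
  π[a](R) → 3
  R → 3
  γ[a; MAX(f)→e](R) → 3
  π[a](γ[a; MAX(f)→e](R)) → 3
  (π[a](R) − π[a](γ[a; MAX(f)→e](R))) → 0
  (S ⋈[g=a] (π[a](R) − π[a](γ[a; MAX(f)→e](R)))) → 0
  γ[e; SUM(g)→h]((S ⋈[g=a] (π[a](R) − π[a](γ[a; MAX(f)→e](R))))) → 0
  ρ[g/e](γ[e; SUM(g)→h]((S ⋈[g=a] (π[a](R) − π[a](γ[a; MAX(f)→e](R)))))) → 0
  S → 5
  ρ[h/d](S) → 5
  π[g,h](ρ[h/d](S)) → 5
  (ρ[g/e](γ[e; SUM(g)→h]((S ⋈[g=a] (π[a](R) − π[a](γ[a; MAX(f)→e](R)))))) ∪ π[g,h](ρ[h/d](S))) → 5

== RESULT ==
g | h
1 | 1
3 | 7
6 | 9
8 | 1
9 | 3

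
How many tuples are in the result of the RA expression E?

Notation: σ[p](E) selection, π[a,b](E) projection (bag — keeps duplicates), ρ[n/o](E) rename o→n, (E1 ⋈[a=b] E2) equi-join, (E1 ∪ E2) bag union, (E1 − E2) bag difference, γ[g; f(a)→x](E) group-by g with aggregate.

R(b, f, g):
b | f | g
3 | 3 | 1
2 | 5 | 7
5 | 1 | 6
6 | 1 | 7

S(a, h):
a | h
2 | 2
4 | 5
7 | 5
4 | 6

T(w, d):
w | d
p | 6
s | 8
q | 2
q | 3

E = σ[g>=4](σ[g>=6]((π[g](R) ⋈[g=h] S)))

Subexpression sizes:
  R → 4
  π[g](R) → 4
  S → 4
  (π[g](R) ⋈[g=h] S) → 1
  σ[g>=6]((π[g](R) ⋈[g=h] S)) → 1
  σ[g>=4](σ[g>=6]((π[g](R) ⋈[g=h] S))) → 1

|E| = 1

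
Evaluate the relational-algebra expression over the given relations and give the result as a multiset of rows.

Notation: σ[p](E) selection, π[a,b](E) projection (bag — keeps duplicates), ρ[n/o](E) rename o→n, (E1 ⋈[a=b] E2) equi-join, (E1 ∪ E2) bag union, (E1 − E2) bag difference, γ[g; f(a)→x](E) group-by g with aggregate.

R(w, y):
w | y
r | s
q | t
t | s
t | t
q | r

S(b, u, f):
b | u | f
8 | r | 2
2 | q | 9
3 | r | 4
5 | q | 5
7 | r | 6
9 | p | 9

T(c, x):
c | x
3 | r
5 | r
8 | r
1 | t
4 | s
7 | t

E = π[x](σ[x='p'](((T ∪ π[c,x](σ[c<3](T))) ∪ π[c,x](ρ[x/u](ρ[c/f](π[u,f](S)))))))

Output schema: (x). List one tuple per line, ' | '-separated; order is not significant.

Subexpression sizes:
  T → 6
  T → 6
  σ[c<3](T) → 1
  π[c,x](σ[c<3](T)) → 1
  (T ∪ π[c,x](σ[c<3](T))) → 7
  S → 6
  π[u,f](S) → 6
  ρ[c/f](π[u,f](S)) → 6
  ρ[x/u](ρ[c/f](π[u,f](S))) → 6
  π[c,x](ρ[x/u](ρ[c/f](π[u,f](S)))) → 6
  ((T ∪ π[c,x](σ[c<3](T))) ∪ π[c,x](ρ[x/u](ρ[c/f](π[u,f](S))))) → 13
  σ[x='p'](((T ∪ π[c,x](σ[c<3](T))) ∪ π[c,x](ρ[x/u](ρ[c/f](π[u,f](S)))))) → 1
  π[x](σ[x='p'](((T ∪ π[c,x](σ[c<3](T))) ∪ π[c,x](ρ[x/u](ρ[c/f](π[u,f](S))))))) → 1

== RESULT ==
x
p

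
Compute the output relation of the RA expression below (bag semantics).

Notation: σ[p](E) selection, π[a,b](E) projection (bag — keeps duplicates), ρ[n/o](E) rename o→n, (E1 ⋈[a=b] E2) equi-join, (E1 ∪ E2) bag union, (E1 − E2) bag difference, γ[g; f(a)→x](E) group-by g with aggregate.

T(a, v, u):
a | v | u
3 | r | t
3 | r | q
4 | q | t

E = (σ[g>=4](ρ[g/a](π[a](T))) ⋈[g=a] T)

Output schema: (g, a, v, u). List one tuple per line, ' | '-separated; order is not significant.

Row counts bottom-up:
  T → 3
  π[a](T) → 3
  ρ[g/a](π[a](T)) → 3
  σ[g>=4](ρ[g/a](π[a](T))) → 1
  T → 3
  (σ[g>=4](ρ[g/a](π[a](T))) ⋈[g=a] T) → 1

== RESULT ==
g | a | v | u
4 | 4 | q | t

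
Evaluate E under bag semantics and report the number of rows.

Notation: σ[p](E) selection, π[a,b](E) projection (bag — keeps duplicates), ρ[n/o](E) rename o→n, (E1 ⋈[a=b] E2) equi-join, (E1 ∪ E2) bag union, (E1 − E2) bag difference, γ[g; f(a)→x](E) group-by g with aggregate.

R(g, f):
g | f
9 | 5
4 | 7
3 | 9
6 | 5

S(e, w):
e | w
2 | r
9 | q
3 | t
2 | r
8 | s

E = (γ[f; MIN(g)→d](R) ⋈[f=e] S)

Per-node cardinality:
  R → 4
  γ[f; MIN(g)→d](R) → 3
  S → 5
  (γ[f; MIN(g)→d](R) ⋈[f=e] S) → 1

|E| = 1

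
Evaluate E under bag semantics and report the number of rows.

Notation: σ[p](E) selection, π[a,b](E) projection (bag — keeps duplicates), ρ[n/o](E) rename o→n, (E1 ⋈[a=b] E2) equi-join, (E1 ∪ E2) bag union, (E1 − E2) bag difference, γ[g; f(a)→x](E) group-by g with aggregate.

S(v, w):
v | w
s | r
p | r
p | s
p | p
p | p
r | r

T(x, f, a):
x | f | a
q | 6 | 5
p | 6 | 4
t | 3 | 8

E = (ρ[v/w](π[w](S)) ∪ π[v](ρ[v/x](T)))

Stepwise |·|:
  S → 6
  π[w](S) → 6
  ρ[v/w](π[w](S)) → 6
  T → 3
  ρ[v/x](T) → 3
  π[v](ρ[v/x](T)) → 3
  (ρ[v/w](π[w](S)) ∪ π[v](ρ[v/x](T))) → 9

|E| = 9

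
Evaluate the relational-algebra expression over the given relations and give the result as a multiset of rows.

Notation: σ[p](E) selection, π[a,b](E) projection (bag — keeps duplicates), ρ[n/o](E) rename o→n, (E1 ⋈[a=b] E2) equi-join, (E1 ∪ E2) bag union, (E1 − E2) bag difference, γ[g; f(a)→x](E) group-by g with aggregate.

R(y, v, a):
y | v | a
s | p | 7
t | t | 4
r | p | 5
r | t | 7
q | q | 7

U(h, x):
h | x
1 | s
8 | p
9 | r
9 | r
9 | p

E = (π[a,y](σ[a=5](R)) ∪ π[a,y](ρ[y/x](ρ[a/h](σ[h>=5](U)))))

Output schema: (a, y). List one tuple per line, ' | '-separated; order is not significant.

Subexpression sizes:
  R → 5
  σ[a=5](R) → 1
  π[a,y](σ[a=5](R)) → 1
  U → 5
  σ[h>=5](U) → 4
  ρ[a/h](σ[h>=5](U)) → 4
  ρ[y/x](ρ[a/h](σ[h>=5](U))) → 4
  π[a,y](ρ[y/x](ρ[a/h](σ[h>=5](U)))) → 4
  (π[a,y](σ[a=5](R)) ∪ π[a,y](ρ[y/x](ρ[a/h](σ[h>=5](U))))) → 5

== RESULT ==
a | y
5 | r
8 | p
9 | p
9 | r
9 | r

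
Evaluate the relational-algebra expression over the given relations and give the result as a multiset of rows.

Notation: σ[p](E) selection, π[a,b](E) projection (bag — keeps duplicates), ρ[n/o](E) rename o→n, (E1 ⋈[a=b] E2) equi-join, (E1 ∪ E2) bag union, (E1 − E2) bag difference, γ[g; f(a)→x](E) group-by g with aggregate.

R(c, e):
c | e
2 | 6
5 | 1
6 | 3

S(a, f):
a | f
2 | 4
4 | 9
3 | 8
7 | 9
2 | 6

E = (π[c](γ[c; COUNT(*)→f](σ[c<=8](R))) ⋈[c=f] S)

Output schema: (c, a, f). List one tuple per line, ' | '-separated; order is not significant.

Per-node cardinality:
  R → 3
  σ[c<=8](R) → 3
  γ[c; COUNT(*)→f](σ[c<=8](R)) → 3
  π[c](γ[c; COUNT(*)→f](σ[c<=8](R))) → 3
  S → 5
  (π[c](γ[c; COUNT(*)→f](σ[c<=8](R))) ⋈[c=f] S) → 1

== RESULT ==
c | a | f
6 | 2 | 6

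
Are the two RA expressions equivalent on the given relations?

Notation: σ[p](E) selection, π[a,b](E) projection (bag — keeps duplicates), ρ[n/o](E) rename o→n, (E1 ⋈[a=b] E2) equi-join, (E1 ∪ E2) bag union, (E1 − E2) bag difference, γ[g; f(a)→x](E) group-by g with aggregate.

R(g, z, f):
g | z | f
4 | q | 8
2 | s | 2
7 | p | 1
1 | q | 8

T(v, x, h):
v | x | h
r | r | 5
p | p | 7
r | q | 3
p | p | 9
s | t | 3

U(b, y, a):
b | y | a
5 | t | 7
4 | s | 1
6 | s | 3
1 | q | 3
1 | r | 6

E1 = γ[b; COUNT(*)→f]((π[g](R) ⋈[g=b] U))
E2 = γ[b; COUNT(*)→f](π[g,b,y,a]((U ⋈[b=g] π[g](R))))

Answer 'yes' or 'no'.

E1 row counts bottom-up:
  R → 4
  π[g](R) → 4
  U → 5
  (π[g](R) ⋈[g=b] U) → 3
  γ[b; COUNT(*)→f]((π[g](R) ⋈[g=b] U)) → 2
E2 row counts bottom-up:
  U → 5
  R → 4
  π[g](R) → 4
  (U ⋈[b=g] π[g](R)) → 3
  π[g,b,y,a]((U ⋈[b=g] π[g](R))) → 3
  γ[b; COUNT(*)→f](π[g,b,y,a]((U ⋈[b=g] π[g](R)))) → 2

E1 and E2 produce the same multiset:
b | f
1 | 2
4 | 1

yes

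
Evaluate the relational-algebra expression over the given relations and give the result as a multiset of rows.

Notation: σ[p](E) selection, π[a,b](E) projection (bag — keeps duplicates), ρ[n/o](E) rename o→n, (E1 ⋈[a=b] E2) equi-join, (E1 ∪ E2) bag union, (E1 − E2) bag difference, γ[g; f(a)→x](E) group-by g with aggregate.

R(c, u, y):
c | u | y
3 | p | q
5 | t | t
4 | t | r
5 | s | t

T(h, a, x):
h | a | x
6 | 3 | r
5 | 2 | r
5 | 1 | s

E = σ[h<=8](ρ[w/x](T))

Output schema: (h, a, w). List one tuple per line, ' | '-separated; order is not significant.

Subexpression sizes:
  T → 3
  ρ[w/x](T) → 3
  σ[h<=8](ρ[w/x](T)) → 3

== RESULT ==
h | a | w
5 | 1 | s
5 | 2 | r
6 | 3 | r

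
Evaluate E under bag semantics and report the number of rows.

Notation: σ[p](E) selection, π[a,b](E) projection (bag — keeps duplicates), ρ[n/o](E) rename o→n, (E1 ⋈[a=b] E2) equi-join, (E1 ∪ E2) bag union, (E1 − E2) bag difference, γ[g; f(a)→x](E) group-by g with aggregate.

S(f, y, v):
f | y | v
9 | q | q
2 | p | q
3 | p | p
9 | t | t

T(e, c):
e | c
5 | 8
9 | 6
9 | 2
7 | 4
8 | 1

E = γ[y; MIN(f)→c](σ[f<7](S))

Row counts bottom-up:
  S → 4
  σ[f<7](S) → 2
  γ[y; MIN(f)→c](σ[f<7](S)) → 1

|E| = 1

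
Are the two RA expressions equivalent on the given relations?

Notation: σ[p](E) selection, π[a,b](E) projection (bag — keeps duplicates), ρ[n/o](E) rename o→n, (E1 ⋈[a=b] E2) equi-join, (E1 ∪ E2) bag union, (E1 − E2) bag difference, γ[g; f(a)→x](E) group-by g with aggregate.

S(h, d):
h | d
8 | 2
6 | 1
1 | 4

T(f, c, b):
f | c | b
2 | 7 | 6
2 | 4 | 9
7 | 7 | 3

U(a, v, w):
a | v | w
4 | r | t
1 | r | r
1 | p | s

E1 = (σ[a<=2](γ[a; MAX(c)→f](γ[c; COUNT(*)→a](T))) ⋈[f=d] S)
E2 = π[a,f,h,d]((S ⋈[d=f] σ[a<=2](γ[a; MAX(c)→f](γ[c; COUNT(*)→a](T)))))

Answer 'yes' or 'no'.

E1 row counts bottom-up:
  T → 3
  γ[c; COUNT(*)→a](T) → 2
  γ[a; MAX(c)→f](γ[c; COUNT(*)→a](T)) → 2
  σ[a<=2](γ[a; MAX(c)→f](γ[c; COUNT(*)→a](T))) → 2
  S → 3
  (σ[a<=2](γ[a; MAX(c)→f](γ[c; COUNT(*)→a](T))) ⋈[f=d] S) → 1
E2 row counts bottom-up:
  S → 3
  T → 3
  γ[c; COUNT(*)→a](T) → 2
  γ[a; MAX(c)→f](γ[c; COUNT(*)→a](T)) → 2
  σ[a<=2](γ[a; MAX(c)→f](γ[c; COUNT(*)→a](T))) → 2
  (S ⋈[d=f] σ[a<=2](γ[a; MAX(c)→f](γ[c; COUNT(*)→a](T)))) → 1
  π[a,f,h,d]((S ⋈[d=f] σ[a<=2](γ[a; MAX(c)→f](γ[c; COUNT(*)→a](T))))) → 1

E1 and E2 produce the same multiset:
a | f | h | d
1 | 4 | 1 | 4

yes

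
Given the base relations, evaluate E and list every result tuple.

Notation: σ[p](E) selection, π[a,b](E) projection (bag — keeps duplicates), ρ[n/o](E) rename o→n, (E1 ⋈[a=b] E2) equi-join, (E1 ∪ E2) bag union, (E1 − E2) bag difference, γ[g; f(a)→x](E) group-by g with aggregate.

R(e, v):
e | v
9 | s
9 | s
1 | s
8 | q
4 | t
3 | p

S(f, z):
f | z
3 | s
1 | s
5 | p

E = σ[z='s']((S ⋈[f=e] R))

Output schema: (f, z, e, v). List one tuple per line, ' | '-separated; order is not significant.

Row counts bottom-up:
  S → 3
  R → 6
  (S ⋈[f=e] R) → 2
  σ[z='s']((S ⋈[f=e] R)) → 2

== RESULT ==
f | z | e | v
1 | s | 1 | s
3 | s | 3 | p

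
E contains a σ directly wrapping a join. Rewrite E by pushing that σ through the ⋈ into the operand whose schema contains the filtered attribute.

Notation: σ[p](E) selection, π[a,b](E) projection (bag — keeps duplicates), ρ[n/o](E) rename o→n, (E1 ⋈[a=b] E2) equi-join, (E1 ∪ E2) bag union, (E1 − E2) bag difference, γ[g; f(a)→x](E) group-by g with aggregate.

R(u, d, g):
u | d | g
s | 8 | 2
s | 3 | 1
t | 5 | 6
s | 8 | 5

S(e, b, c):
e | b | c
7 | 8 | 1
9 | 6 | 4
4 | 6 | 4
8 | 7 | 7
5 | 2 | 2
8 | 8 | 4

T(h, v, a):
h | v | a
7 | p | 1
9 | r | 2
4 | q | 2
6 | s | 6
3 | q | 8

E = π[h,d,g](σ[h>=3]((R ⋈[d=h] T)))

σ filters on h, owned by the right side.
E' = π[h,d,g]((R ⋈[d=h] σ[h>=3](T)))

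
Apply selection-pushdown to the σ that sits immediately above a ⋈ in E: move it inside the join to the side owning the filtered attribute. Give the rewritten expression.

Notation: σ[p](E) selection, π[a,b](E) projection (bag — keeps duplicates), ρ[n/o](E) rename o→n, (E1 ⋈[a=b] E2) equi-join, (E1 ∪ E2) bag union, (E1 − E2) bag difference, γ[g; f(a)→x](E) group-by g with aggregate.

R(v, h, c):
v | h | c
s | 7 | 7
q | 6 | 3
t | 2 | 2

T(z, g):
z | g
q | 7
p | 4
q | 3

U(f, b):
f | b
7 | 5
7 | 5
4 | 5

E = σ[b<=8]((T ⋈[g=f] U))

σ filters on b, owned by the right side.
E' = (T ⋈[g=f] σ[b<=8](U))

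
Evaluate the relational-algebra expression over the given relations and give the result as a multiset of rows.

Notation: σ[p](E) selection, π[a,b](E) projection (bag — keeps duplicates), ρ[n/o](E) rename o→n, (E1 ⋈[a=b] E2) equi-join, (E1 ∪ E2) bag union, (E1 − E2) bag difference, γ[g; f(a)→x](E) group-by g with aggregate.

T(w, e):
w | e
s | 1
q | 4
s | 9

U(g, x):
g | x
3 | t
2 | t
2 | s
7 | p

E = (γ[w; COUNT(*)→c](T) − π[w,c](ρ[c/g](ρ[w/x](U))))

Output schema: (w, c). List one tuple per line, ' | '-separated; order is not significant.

Subexpression sizes:
  T → 3
  γ[w; COUNT(*)→c](T) → 2
  U → 4
  ρ[w/x](U) → 4
  ρ[c/g](ρ[w/x](U)) → 4
  π[w,c](ρ[c/g](ρ[w/x](U))) → 4
  (γ[w; COUNT(*)→c](T) − π[w,c](ρ[c/g](ρ[w/x](U)))) → 1

== RESULT ==
w | c
q | 1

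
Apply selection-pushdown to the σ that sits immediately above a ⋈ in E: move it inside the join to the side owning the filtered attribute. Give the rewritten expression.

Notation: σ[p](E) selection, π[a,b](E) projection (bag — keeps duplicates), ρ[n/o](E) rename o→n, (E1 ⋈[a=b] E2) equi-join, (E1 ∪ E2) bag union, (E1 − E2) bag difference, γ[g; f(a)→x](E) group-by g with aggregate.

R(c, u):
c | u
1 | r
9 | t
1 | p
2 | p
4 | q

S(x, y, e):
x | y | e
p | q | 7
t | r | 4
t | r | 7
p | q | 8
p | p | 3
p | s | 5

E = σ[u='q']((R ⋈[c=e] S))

σ filters on u, owned by the left side.
E' = (σ[u='q'](R) ⋈[c=e] S)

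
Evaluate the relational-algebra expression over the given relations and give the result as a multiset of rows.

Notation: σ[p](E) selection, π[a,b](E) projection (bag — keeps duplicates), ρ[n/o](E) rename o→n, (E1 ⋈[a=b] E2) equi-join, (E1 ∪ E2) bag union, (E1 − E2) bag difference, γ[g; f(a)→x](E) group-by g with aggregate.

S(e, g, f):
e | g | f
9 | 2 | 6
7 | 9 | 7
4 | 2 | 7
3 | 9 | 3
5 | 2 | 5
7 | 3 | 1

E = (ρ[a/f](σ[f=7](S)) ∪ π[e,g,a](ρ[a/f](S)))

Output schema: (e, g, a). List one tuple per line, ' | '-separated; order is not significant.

Stepwise |·|:
  S → 6
  σ[f=7](S) → 2
  ρ[a/f](σ[f=7](S)) → 2
  S → 6
  ρ[a/f](S) → 6
  π[e,g,a](ρ[a/f](S)) → 6
  (ρ[a/f](σ[f=7](S)) ∪ π[e,g,a](ρ[a/f](S))) → 8

== RESULT ==
e | g | a
3 | 9 | 3
4 | 2 | 7
4 | 2 | 7
5 | 2 | 5
7 | 3 | 1
7 | 9 | 7
7 | 9 | 7
9 | 2 | 6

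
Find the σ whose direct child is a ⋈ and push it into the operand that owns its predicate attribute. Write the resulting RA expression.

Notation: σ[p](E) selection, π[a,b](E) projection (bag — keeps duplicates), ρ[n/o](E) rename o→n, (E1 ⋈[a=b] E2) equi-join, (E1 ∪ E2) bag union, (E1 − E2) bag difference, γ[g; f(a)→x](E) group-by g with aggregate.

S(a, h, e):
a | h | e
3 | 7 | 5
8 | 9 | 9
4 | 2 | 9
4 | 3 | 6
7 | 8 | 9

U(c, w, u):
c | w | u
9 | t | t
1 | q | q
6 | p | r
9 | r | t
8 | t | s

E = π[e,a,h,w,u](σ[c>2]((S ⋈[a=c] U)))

σ filters on c, owned by the right side.
E' = π[e,a,h,w,u]((S ⋈[a=c] σ[c>2](U)))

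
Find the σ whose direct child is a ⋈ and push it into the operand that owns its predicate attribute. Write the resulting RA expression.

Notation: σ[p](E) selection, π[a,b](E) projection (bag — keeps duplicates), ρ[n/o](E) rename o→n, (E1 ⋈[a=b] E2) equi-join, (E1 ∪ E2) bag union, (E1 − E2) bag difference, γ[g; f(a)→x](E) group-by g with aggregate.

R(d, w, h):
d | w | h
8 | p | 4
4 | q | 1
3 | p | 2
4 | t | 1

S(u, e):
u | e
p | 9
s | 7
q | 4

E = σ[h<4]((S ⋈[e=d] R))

σ filters on h, owned by the right side.
E' = (S ⋈[e=d] σ[h<4](R))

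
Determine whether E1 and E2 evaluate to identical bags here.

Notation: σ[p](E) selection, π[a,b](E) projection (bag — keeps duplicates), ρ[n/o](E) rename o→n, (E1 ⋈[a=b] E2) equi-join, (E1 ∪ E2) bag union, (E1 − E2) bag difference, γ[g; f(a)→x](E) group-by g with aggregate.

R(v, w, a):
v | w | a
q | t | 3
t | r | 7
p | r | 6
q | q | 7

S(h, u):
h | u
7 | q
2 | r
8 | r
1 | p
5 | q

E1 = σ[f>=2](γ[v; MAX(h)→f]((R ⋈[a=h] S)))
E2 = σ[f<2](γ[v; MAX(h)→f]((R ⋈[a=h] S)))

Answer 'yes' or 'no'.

E1 subexpression sizes:
  R → 4
  S → 5
  (R ⋈[a=h] S) → 2
  γ[v; MAX(h)→f]((R ⋈[a=h] S)) → 2
  σ[f>=2](γ[v; MAX(h)→f]((R ⋈[a=h] S))) → 2
E2 subexpression sizes:
  R → 4
  S → 5
  (R ⋈[a=h] S) → 2
  γ[v; MAX(h)→f]((R ⋈[a=h] S)) → 2
  σ[f<2](γ[v; MAX(h)→f]((R ⋈[a=h] S))) → 0

E1 result:
v | f
q | 7
t | 7
E2 result:
v | f
(0 rows)
Witness: ('q', 7) appears 1× in E1 but 0× in E2.

no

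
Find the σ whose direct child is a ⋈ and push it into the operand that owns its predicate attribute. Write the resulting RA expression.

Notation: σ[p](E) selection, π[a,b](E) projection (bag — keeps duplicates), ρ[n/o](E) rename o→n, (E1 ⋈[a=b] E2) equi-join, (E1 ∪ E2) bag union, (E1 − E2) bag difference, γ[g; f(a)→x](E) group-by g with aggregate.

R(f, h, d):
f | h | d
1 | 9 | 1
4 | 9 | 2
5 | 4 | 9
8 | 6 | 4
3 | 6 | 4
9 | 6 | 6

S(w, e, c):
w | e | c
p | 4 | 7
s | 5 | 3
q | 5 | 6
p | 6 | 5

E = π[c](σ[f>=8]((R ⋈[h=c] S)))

σ filters on f, owned by the left side.
E' = π[c]((σ[f>=8](R) ⋈[h=c] S))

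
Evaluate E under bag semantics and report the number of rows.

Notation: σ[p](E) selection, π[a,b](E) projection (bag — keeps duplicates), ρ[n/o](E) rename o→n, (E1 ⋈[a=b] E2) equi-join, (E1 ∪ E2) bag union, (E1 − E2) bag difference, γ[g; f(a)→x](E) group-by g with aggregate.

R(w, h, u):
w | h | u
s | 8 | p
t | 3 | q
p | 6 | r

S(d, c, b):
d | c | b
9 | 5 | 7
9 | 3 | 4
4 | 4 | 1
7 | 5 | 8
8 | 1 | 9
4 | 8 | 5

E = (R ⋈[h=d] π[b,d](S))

Subexpression sizes:
  R → 3
  S → 6
  π[b,d](S) → 6
  (R ⋈[h=d] π[b,d](S)) → 1

|E| = 1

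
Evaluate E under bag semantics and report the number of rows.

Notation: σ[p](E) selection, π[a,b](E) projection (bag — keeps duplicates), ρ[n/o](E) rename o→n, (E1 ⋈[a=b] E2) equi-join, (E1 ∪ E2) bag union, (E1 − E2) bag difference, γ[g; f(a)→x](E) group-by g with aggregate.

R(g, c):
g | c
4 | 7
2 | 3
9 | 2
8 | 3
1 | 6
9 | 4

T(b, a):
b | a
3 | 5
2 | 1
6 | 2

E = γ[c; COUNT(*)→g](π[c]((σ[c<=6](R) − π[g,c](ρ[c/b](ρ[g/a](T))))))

Row counts bottom-up:
  R → 6
  σ[c<=6](R) → 5
  T → 3
  ρ[g/a](T) → 3
  ρ[c/b](ρ[g/a](T)) → 3
  π[g,c](ρ[c/b](ρ[g/a](T))) → 3
  (σ[c<=6](R) − π[g,c](ρ[c/b](ρ[g/a](T)))) → 5
  π[c]((σ[c<=6](R) − π[g,c](ρ[c/b](ρ[g/a](T))))) → 5
  γ[c; COUNT(*)→g](π[c]((σ[c<=6](R) − π[g,c](ρ[c/b](ρ[g/a](T)))))) → 4

|E| = 4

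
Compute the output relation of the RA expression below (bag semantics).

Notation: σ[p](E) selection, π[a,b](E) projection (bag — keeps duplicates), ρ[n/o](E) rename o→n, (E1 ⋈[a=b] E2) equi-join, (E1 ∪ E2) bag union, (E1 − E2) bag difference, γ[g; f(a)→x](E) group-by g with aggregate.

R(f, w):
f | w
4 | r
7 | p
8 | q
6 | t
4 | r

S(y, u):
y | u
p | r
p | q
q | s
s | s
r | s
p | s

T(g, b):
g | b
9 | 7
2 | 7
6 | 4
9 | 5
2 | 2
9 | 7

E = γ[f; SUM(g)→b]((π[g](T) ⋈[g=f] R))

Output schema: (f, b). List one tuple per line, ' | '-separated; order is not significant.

Per-node cardinality:
  T → 6
  π[g](T) → 6
  R → 5
  (π[g](T) ⋈[g=f] R) → 1
  γ[f; SUM(g)→b]((π[g](T) ⋈[g=f] R)) → 1

== RESULT ==
f | b
6 | 6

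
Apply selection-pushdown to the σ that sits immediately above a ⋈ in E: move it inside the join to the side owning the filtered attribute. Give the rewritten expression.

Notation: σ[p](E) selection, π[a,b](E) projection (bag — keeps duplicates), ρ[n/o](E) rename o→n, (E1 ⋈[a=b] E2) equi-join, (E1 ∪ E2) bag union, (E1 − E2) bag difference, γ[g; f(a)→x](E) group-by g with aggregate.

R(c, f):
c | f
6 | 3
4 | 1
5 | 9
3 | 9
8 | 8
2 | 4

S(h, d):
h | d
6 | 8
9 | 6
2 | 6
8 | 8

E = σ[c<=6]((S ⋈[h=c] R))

σ filters on c, owned by the right side.
E' = (S ⋈[h=c] σ[c<=6](R))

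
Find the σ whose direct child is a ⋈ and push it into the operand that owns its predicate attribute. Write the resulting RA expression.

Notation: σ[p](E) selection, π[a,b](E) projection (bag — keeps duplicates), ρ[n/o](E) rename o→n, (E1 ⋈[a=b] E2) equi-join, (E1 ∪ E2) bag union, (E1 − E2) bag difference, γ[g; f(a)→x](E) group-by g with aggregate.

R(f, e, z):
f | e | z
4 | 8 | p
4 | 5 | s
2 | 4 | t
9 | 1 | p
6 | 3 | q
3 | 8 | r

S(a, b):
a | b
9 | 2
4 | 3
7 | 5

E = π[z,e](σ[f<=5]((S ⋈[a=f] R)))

σ filters on f, owned by the right side.
E' = π[z,e]((S ⋈[a=f] σ[f<=5](R)))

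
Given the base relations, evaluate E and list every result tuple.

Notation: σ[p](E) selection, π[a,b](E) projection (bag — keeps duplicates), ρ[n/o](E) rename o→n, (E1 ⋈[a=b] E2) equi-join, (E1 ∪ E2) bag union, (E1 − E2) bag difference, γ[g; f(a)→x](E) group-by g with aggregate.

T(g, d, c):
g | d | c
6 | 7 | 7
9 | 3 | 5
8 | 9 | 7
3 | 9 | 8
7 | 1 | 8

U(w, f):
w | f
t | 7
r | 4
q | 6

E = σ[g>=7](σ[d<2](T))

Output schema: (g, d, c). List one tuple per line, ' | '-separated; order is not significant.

Subexpression sizes:
  T → 5
  σ[d<2](T) → 1
  σ[g>=7](σ[d<2](T)) → 1

== RESULT ==
g | d | c
7 | 1 | 8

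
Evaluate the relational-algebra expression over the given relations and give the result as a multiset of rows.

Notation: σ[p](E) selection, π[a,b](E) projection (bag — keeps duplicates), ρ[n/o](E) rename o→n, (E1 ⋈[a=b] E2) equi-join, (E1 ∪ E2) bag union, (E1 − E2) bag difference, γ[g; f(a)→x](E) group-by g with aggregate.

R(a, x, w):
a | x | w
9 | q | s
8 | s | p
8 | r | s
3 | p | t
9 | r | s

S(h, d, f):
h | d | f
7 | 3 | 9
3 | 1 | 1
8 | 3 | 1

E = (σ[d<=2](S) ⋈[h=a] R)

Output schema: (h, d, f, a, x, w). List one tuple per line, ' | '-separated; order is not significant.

Subexpression sizes:
  S → 3
  σ[d<=2](S) → 1
  R → 5
  (σ[d<=2](S) ⋈[h=a] R) → 1

== RESULT ==
h | d | f | a | x | w
3 | 1 | 1 | 3 | p | t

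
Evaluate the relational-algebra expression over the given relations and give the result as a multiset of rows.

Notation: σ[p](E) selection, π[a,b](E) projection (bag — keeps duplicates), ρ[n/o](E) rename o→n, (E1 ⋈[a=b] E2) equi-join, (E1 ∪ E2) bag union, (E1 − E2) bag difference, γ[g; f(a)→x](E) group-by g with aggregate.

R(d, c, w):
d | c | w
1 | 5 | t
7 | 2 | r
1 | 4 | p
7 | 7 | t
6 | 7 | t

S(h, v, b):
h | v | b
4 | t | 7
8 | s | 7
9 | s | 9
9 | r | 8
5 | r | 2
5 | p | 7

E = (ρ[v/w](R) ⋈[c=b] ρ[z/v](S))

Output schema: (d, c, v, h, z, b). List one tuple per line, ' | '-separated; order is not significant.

Stepwise |·|:
  R → 5
  ρ[v/w](R) → 5
  S → 6
  ρ[z/v](S) → 6
  (ρ[v/w](R) ⋈[c=b] ρ[z/v](S)) → 7

== RESULT ==
d | c | v | h | z | b
6 | 7 | t | 4 | t | 7
6 | 7 | t | 5 | p | 7
6 | 7 | t | 8 | s | 7
7 | 2 | r | 5 | r | 2
7 | 7 | t | 4 | t | 7
7 | 7 | t | 5 | p | 7
7 | 7 | t | 8 | s | 7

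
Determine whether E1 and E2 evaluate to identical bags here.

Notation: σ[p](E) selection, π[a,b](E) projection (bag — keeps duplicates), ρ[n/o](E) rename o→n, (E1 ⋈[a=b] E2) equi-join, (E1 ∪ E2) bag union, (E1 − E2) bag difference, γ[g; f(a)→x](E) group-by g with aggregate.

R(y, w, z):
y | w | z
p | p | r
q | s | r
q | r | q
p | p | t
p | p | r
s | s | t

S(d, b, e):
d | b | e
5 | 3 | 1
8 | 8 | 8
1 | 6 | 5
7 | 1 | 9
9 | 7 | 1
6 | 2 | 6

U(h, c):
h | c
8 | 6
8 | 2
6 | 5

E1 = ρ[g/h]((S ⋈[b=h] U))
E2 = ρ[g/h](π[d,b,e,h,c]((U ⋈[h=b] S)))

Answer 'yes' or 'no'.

E1 row counts bottom-up:
  S → 6
  U → 3
  (S ⋈[b=h] U) → 3
  ρ[g/h]((S ⋈[b=h] U)) → 3
E2 row counts bottom-up:
  U → 3
  S → 6
  (U ⋈[h=b] S) → 3
  π[d,b,e,h,c]((U ⋈[h=b] S)) → 3
  ρ[g/h](π[d,b,e,h,c]((U ⋈[h=b] S))) → 3

E1 and E2 produce the same multiset:
d | b | e | g | c
1 | 6 | 5 | 6 | 5
8 | 8 | 8 | 8 | 2
8 | 8 | 8 | 8 | 6

yes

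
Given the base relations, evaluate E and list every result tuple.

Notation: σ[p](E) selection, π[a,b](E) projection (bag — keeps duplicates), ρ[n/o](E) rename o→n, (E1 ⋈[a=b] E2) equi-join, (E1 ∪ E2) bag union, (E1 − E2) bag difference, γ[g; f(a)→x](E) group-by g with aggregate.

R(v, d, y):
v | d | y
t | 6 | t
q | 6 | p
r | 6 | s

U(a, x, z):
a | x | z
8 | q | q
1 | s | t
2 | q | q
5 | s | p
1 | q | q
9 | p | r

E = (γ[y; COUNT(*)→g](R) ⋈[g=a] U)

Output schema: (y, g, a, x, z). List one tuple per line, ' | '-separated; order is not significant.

Row counts bottom-up:
  R → 3
  γ[y; COUNT(*)→g](R) → 3
  U → 6
  (γ[y; COUNT(*)→g](R) ⋈[g=a] U) → 6

== RESULT ==
y | g | a | x | z
p | 1 | 1 | q | q
p | 1 | 1 | s | t
s | 1 | 1 | q | q
s | 1 | 1 | s | t
t | 1 | 1 | q | q
t | 1 | 1 | s | t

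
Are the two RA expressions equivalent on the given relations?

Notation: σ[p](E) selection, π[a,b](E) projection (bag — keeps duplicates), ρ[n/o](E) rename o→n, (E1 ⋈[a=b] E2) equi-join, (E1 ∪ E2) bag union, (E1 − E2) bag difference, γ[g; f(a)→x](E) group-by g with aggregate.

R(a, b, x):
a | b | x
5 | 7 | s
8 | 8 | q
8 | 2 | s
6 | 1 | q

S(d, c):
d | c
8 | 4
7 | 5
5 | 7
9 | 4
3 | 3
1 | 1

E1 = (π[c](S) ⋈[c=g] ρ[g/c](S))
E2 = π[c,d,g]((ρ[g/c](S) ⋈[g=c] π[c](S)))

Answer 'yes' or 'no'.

E1 subexpression sizes:
  S → 6
  π[c](S) → 6
  S → 6
  ρ[g/c](S) → 6
  (π[c](S) ⋈[c=g] ρ[g/c](S)) → 8
E2 subexpression sizes:
  S → 6
  ρ[g/c](S) → 6
  S → 6
  π[c](S) → 6
  (ρ[g/c](S) ⋈[g=c] π[c](S)) → 8
  π[c,d,g]((ρ[g/c](S) ⋈[g=c] π[c](S))) → 8

E1 and E2 produce the same multiset:
c | d | g
1 | 1 | 1
3 | 3 | 3
4 | 8 | 4
4 | 8 | 4
4 | 9 | 4
4 | 9 | 4
5 | 7 | 5
7 | 5 | 7

yes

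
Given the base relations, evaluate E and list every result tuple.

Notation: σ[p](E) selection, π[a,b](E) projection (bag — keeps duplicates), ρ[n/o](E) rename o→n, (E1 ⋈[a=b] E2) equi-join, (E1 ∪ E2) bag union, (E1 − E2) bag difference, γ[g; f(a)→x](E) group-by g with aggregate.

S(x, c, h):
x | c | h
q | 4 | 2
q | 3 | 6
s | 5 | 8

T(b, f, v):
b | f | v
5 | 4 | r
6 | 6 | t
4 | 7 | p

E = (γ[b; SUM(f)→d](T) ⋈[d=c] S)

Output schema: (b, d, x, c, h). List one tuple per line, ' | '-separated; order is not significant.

Per-node cardinality:
  T → 3
  γ[b; SUM(f)→d](T) → 3
  S → 3
  (γ[b; SUM(f)→d](T) ⋈[d=c] S) → 1

== RESULT ==
b | d | x | c | h
5 | 4 | q | 4 | 2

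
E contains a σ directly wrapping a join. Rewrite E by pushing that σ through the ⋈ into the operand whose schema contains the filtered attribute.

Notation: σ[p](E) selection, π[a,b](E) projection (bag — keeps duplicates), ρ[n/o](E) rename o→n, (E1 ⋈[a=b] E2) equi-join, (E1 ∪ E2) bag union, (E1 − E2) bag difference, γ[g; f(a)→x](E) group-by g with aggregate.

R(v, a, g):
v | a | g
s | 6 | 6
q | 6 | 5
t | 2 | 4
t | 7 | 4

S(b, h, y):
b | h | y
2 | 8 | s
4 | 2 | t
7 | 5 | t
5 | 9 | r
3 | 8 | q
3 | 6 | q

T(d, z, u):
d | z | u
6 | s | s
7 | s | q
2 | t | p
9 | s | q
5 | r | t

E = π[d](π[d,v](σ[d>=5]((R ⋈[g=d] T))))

σ filters on d, owned by the right side.
E' = π[d](π[d,v]((R ⋈[g=d] σ[d>=5](T))))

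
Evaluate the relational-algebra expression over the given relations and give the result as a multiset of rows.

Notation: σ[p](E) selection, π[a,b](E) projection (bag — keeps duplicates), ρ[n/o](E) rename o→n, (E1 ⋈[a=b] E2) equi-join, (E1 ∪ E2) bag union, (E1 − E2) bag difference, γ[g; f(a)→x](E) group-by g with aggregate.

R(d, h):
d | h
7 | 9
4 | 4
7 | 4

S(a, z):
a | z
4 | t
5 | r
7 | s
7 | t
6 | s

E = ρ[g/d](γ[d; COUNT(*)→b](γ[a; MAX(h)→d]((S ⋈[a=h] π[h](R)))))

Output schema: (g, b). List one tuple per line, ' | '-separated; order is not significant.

Row counts bottom-up:
  S → 5
  R → 3
  π[h](R) → 3
  (S ⋈[a=h] π[h](R)) → 2
  γ[a; MAX(h)→d]((S ⋈[a=h] π[h](R))) → 1
  γ[d; COUNT(*)→b](γ[a; MAX(h)→d]((S ⋈[a=h] π[h](R)))) → 1
  ρ[g/d](γ[d; COUNT(*)→b](γ[a; MAX(h)→d]((S ⋈[a=h] π[h](R))))) → 1

== RESULT ==
g | b
4 | 1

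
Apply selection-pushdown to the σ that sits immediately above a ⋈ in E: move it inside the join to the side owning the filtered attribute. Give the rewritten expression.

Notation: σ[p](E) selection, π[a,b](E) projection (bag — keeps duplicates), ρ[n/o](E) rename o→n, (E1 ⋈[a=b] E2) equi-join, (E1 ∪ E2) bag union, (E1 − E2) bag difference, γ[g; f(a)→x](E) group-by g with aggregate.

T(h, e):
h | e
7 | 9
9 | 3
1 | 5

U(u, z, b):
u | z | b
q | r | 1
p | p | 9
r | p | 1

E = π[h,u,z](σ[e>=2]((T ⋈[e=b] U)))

σ filters on e, owned by the left side.
E' = π[h,u,z]((σ[e>=2](T) ⋈[e=b] U))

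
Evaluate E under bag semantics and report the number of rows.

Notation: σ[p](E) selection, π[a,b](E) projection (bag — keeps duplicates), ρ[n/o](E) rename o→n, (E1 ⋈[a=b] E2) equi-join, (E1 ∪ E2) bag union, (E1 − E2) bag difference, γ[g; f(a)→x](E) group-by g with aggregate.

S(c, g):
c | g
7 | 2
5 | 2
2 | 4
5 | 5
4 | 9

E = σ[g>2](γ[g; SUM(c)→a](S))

Row counts bottom-up:
  S → 5
  γ[g; SUM(c)→a](S) → 4
  σ[g>2](γ[g; SUM(c)→a](S)) → 3

|E| = 3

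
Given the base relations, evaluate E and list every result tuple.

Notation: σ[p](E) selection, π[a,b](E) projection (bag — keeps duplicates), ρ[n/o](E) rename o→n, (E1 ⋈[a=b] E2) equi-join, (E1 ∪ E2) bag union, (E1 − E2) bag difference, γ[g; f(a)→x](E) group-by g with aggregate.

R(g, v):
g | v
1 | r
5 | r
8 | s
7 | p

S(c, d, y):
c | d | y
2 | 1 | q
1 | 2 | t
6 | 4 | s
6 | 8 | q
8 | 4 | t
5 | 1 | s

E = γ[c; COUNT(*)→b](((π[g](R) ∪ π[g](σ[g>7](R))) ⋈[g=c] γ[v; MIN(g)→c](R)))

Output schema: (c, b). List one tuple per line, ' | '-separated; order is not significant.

Stepwise |·|:
  R → 4
  π[g](R) → 4
  R → 4
  σ[g>7](R) → 1
  π[g](σ[g>7](R)) → 1
  (π[g](R) ∪ π[g](σ[g>7](R))) → 5
  R → 4
  γ[v; MIN(g)→c](R) → 3
  ((π[g](R) ∪ π[g](σ[g>7](R))) ⋈[g=c] γ[v; MIN(g)→c](R)) → 4
  γ[c; COUNT(*)→b](((π[g](R) ∪ π[g](σ[g>7](R))) ⋈[g=c] γ[v; MIN(g)→c](R))) → 3

== RESULT ==
c | b
1 | 1
7 | 1
8 | 2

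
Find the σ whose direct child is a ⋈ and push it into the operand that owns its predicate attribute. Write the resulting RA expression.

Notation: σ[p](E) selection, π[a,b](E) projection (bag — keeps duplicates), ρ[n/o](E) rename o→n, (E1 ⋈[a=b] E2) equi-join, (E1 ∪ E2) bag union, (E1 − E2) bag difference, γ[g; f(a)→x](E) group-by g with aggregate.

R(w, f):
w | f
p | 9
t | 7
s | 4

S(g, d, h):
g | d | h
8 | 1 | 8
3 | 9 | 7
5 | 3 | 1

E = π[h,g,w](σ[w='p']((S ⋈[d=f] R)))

σ filters on w, owned by the right side.
E' = π[h,g,w]((S ⋈[d=f] σ[w='p'](R)))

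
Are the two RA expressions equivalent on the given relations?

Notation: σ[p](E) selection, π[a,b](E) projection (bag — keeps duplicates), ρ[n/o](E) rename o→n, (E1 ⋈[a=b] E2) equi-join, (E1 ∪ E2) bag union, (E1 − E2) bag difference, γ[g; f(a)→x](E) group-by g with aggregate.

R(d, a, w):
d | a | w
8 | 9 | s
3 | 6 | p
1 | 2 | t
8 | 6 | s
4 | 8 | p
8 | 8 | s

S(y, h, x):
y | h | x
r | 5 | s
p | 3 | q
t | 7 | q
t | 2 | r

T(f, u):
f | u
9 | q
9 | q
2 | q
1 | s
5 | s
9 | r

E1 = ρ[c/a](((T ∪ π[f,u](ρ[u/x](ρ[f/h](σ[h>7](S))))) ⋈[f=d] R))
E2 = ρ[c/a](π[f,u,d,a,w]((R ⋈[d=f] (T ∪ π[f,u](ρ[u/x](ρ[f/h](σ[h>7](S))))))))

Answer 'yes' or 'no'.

E1 subexpression sizes:
  T → 6
  S → 4
  σ[h>7](S) → 0
  ρ[f/h](σ[h>7](S)) → 0
  ρ[u/x](ρ[f/h](σ[h>7](S))) → 0
  π[f,u](ρ[u/x](ρ[f/h](σ[h>7](S)))) → 0
  (T ∪ π[f,u](ρ[u/x](ρ[f/h](σ[h>7](S))))) → 6
  R → 6
  ((T ∪ π[f,u](ρ[u/x](ρ[f/h](σ[h>7](S))))) ⋈[f=d] R) → 1
  ρ[c/a](((T ∪ π[f,u](ρ[u/x](ρ[f/h](σ[h>7](S))))) ⋈[f=d] R)) → 1
E2 subexpression sizes:
  R → 6
  T → 6
  S → 4
  σ[h>7](S) → 0
  ρ[f/h](σ[h>7](S)) → 0
  ρ[u/x](ρ[f/h](σ[h>7](S))) → 0
  π[f,u](ρ[u/x](ρ[f/h](σ[h>7](S)))) → 0
  (T ∪ π[f,u](ρ[u/x](ρ[f/h](σ[h>7](S))))) → 6
  (R ⋈[d=f] (T ∪ π[f,u](ρ[u/x](ρ[f/h](σ[h>7](S)))))) → 1
  π[f,u,d,a,w]((R ⋈[d=f] (T ∪ π[f,u](ρ[u/x](ρ[f/h](σ[h>7](S))))))) → 1
  ρ[c/a](π[f,u,d,a,w]((R ⋈[d=f] (T ∪ π[f,u](ρ[u/x](ρ[f/h](σ[h>7](S)))))))) → 1

E1 and E2 produce the same multiset:
f | u | d | c | w
1 | s | 1 | 2 | t

yes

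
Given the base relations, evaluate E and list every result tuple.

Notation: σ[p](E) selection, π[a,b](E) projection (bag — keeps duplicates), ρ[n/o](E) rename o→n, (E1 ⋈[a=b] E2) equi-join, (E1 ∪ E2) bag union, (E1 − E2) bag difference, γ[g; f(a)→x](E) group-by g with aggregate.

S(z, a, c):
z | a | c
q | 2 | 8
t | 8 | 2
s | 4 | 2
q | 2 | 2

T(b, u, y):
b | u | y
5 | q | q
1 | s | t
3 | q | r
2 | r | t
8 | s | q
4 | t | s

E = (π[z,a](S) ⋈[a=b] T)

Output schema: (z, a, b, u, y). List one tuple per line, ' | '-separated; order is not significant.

Row counts bottom-up:
  S → 4
  π[z,a](S) → 4
  T → 6
  (π[z,a](S) ⋈[a=b] T) → 4

== RESULT ==
z | a | b | u | y
q | 2 | 2 | r | t
q | 2 | 2 | r | t
s | 4 | 4 | t | s
t | 8 | 8 | s | q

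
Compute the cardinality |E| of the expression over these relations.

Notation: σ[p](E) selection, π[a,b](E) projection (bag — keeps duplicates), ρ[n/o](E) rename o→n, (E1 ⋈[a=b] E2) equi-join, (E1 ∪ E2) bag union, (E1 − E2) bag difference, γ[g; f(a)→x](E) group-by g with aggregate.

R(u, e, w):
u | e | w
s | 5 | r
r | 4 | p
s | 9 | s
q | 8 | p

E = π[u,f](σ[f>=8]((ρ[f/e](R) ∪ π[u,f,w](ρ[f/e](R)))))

Per-node cardinality:
  R → 4
  ρ[f/e](R) → 4
  R → 4
  ρ[f/e](R) → 4
  π[u,f,w](ρ[f/e](R)) → 4
  (ρ[f/e](R) ∪ π[u,f,w](ρ[f/e](R))) → 8
  σ[f>=8]((ρ[f/e](R) ∪ π[u,f,w](ρ[f/e](R)))) → 4
  π[u,f](σ[f>=8]((ρ[f/e](R) ∪ π[u,f,w](ρ[f/e](R))))) → 4

|E| = 4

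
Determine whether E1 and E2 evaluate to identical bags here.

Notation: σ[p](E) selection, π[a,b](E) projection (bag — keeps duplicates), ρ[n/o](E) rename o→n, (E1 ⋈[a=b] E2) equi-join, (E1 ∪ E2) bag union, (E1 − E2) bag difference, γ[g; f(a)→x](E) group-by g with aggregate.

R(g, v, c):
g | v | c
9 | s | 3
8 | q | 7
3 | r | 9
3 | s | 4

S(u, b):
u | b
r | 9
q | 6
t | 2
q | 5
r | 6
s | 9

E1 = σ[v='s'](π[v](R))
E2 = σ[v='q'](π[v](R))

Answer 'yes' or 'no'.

E1 stepwise |·|:
  R → 4
  π[v](R) → 4
  σ[v='s'](π[v](R)) → 2
E2 stepwise |·|:
  R → 4
  π[v](R) → 4
  σ[v='q'](π[v](R)) → 1

E1 result:
v
s
s
E2 result:
v
q
Witness: ('q',) appears 0× in E1 but 1× in E2.

no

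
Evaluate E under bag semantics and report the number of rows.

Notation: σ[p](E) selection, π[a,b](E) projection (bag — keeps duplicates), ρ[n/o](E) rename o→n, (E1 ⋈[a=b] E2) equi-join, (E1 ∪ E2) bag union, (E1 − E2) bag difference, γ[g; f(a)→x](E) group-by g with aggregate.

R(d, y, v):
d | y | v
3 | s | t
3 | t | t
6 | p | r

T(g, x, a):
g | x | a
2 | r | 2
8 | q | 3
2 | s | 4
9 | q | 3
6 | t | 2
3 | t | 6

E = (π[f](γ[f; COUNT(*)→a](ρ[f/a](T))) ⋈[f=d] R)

Row counts bottom-up:
  T → 6
  ρ[f/a](T) → 6
  γ[f; COUNT(*)→a](ρ[f/a](T)) → 4
  π[f](γ[f; COUNT(*)→a](ρ[f/a](T))) → 4
  R → 3
  (π[f](γ[f; COUNT(*)→a](ρ[f/a](T))) ⋈[f=d] R) → 3

|E| = 3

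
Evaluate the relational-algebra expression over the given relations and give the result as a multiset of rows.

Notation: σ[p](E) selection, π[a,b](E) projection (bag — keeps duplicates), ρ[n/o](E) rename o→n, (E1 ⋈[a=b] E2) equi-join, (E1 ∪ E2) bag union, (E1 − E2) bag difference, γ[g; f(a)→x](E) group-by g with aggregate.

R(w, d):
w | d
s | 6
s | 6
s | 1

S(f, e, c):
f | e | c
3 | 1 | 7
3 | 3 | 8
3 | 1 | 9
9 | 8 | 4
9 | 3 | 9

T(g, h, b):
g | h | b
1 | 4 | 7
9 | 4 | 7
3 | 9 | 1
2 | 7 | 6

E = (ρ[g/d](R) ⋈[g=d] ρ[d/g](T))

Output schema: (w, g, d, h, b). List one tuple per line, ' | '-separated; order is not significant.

Subexpression sizes:
  R → 3
  ρ[g/d](R) → 3
  T → 4
  ρ[d/g](T) → 4
  (ρ[g/d](R) ⋈[g=d] ρ[d/g](T)) → 1

== RESULT ==
w | g | d | h | b
s | 1 | 1 | 4 | 7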